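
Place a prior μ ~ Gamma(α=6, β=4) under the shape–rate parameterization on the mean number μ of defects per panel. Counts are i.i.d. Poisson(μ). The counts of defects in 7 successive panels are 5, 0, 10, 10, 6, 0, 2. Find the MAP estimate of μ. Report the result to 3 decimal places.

μ̂_MAP = 3.455

Σxᵢ = 5+0+10+10+6+0+2 = 33, with n = 7.
Posterior ∝ μ^5e^(−4μ) · μ^33e^(−7μ) = μ^38e^(−11μ), i.e. Gamma(shape=39, rate=11).
The mode of a Gamma(a, b) with a ≥ 1 (shape–rate) is (a−1)/b = 38/11 ≈ 3.455.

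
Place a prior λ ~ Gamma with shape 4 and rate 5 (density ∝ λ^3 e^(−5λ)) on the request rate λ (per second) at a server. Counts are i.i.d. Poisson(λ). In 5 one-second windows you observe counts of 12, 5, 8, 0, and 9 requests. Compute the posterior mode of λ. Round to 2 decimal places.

λ̂_MAP = 3.70

Σxᵢ = 12+5+8+0+9 = 34, with n = 5.
Posterior ∝ λ^3e^(−5λ) · λ^34e^(−5λ) = λ^37e^(−10λ), i.e. Gamma(shape=38, rate=10).
The mode of a Gamma(a, b) with a ≥ 1 (shape–rate) is (a−1)/b = 37/10 ≈ 3.70.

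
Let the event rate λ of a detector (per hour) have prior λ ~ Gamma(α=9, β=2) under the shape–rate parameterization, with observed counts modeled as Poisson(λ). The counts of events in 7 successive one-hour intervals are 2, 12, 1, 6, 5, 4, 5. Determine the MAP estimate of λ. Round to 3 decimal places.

Σxᵢ = 2+12+1+6+5+4+5 = 35, with n = 7.
Posterior ∝ λ^8e^(−2λ) · λ^35e^(−7λ) = λ^43e^(−9λ), i.e. Gamma(shape=44, rate=9).
The mode of a Gamma(a, b) with a ≥ 1 (shape–rate) is (a−1)/b = 43/9 ≈ 4.778.

λ̂_MAP = 4.778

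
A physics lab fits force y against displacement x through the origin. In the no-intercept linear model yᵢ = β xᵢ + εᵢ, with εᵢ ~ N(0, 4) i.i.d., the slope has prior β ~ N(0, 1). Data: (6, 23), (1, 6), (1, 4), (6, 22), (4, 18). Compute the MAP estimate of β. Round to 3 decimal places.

log p(β | y) = −Σ(yᵢ − βxᵢ)²/(2·4) − β²/(2·1) + const.
Setting the derivative to zero: Σxᵢ(yᵢ − βxᵢ)/4 − β/1 = 0, so β = Σxᵢyᵢ / (Σxᵢ² + σ²/τ²).
Σxᵢyᵢ = 6·23 + 1·6 + 1·4 + 6·22 + 4·18 = 352; Σxᵢ² = 90; σ²/τ² = 4.
β̂_MAP = 352 / (90 + 4) = 352/94 ≈ 3.745.

β̂_MAP = 3.745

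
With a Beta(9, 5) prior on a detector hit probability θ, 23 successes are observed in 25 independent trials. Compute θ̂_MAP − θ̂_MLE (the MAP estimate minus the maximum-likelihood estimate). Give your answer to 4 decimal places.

Posterior is Beta(32, 7); MAP = (32−1)/(39−2) = 31/37 ≈ 0.83784.
MLE ignores the prior: θ̂_MLE = k/n = 23/25 ≈ 0.92000.
Difference = 31/37 − 23/25 = -76/925 ≈ -0.0822.

MAP − MLE = -0.0822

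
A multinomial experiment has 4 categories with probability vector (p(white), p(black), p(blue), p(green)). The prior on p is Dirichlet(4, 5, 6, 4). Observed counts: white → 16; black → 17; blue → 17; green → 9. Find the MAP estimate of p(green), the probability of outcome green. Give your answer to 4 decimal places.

MAP estimate of p(green) = 0.1622

The posterior is Dirichlet(αᵢ + nᵢ) = Dirichlet(20, 22, 23, 13).
For a Dirichlet(a₁,…,a_K) with all aᵢ > 1, the mode has j-th component (aⱼ − 1)/(Σaᵢ − K).
Here Σaᵢ = 78 and K = 4, so p(green) = (13 − 1)/(78 − 4) = 12/74 ≈ 0.1622.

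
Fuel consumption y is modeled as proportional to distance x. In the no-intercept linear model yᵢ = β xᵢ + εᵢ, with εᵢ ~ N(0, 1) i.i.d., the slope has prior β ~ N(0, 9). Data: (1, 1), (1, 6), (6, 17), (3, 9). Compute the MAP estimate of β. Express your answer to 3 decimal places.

β̂_MAP = 2.887

log p(β | y) = −Σ(yᵢ − βxᵢ)²/(2·1) − β²/(2·9) + const.
Setting the derivative to zero: Σxᵢ(yᵢ − βxᵢ)/1 − β/9 = 0, so β = Σxᵢyᵢ / (Σxᵢ² + σ²/τ²).
Σxᵢyᵢ = 1·1 + 1·6 + 6·17 + 3·9 = 136; Σxᵢ² = 47; σ²/τ² = 1/9.
β̂_MAP = 136 / (47 + 1/9) = 136/(424/9) = 153/53 ≈ 2.887.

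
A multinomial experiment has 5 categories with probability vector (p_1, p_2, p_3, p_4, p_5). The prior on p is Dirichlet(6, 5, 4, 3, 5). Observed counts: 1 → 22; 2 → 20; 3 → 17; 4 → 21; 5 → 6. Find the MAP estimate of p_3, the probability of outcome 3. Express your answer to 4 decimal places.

MAP estimate: 0.1923

The posterior is Dirichlet(αᵢ + nᵢ) = Dirichlet(28, 25, 21, 24, 11).
For a Dirichlet(a₁,…,a_K) with all aᵢ > 1, the mode has j-th component (aⱼ − 1)/(Σaᵢ − K).
Here Σaᵢ = 109 and K = 5, so p_3 = (21 − 1)/(109 − 5) = 20/104 ≈ 0.1923.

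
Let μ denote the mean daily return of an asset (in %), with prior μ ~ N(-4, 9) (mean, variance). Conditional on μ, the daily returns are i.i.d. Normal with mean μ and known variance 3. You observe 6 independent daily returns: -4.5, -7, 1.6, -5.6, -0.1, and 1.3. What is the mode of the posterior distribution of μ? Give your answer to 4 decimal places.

μ̂_MAP = -2.4684

n = 6; x̄ = ((-4.5) + (-7) + 1.6 + (-5.6) + (-0.1) + 1.3)/6 = -14.3/6 = -143/60 ≈ -2.3833.
For a Normal prior and Normal likelihood with known variance, the posterior is Normal; its mode equals its mean, the precision-weighted average.
Prior precision 1/σ₀² = 1/9; data precision n/σ² = 6/3 = 2.
μ̂ = ((1/9)·(-4) + 2·(-143/60)) / (1/9 + 2) = (-469/90)/(19/9) = -469/190 ≈ -2.4684.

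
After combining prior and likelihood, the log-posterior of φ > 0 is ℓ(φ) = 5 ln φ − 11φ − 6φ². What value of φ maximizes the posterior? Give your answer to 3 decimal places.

ℓ'(φ) = 5/φ − 11 − 12φ. Setting this to zero and multiplying by φ: 12φ² + 11φ − 5 = 0.
φ = (−11 + √(11² + 4·12·5)) / (2·12) = (−11 + √361) / 24 = (−11 + 19)/24 = 1/3.
ℓ''(φ) = −5/φ² − 12 < 0, confirming a maximum.

φ̂_MAP = 0.333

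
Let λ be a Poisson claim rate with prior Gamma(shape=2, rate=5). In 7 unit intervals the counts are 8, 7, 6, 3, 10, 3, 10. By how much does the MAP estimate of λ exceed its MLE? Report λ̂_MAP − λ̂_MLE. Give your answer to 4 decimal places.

MAP − MLE = -2.7143

Σxᵢ = 47. Posterior is Gamma(49, 12); MAP = (49−1)/12 = 48/12 ≈ 4.00000.
MLE = x̄ = 47/7 ≈ 6.71429.
Difference = 48/12 − 47/7 = -19/7 ≈ -2.7143.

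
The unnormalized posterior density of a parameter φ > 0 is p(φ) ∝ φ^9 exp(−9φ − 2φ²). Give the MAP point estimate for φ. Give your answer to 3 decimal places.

ℓ'(φ) = 9/φ − 9 − 4φ. Setting this to zero and multiplying by φ: 4φ² + 9φ − 9 = 0.
φ = (−9 + √(9² + 4·4·9)) / (2·4) = (−9 + √225) / 8 = (−9 + 15)/8 = 3/4.
ℓ''(φ) = −9/φ² − 4 < 0, confirming a maximum.

φ̂_MAP = 0.750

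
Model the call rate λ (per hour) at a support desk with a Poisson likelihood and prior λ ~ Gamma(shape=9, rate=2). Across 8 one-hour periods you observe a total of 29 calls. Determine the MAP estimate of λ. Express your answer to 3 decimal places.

λ̂_MAP = 3.700

Σxᵢ = 29, n = 8.
Posterior ∝ λ^8e^(−2λ) · λ^29e^(−8λ) = λ^37e^(−10λ), i.e. Gamma(shape=38, rate=10).
The mode of a Gamma(a, b) with a ≥ 1 (shape–rate) is (a−1)/b = 37/10 ≈ 3.700.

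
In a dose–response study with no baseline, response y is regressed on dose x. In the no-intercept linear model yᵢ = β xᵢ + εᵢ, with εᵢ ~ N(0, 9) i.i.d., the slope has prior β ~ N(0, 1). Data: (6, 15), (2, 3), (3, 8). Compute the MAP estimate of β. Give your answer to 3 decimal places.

β̂_MAP = 2.069

log p(β | y) = −Σ(yᵢ − βxᵢ)²/(2·9) − β²/(2·1) + const.
Setting the derivative to zero: Σxᵢ(yᵢ − βxᵢ)/9 − β/1 = 0, so β = Σxᵢyᵢ / (Σxᵢ² + σ²/τ²).
Σxᵢyᵢ = 6·15 + 2·3 + 3·8 = 120; Σxᵢ² = 49; σ²/τ² = 9.
β̂_MAP = 120 / (49 + 9) = 120/58 ≈ 2.069.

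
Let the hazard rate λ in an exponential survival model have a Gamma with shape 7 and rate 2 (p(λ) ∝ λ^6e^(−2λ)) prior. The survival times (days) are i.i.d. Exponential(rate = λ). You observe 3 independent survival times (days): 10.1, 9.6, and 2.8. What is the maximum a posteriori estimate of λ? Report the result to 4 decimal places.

The Exponential(rate=λ) likelihood is ∝ λ^n e^(−λΣtᵢ). Here n = 3 and Σtᵢ = 10.1 + 9.6 + 2.8 = 22.5.
Posterior ∝ λ^6e^(−2λ) · λ^3e^(−22.5λ) = λ^9e^(−24.5λ), i.e. Gamma(10, 24.5).
Mode = (a−1)/b = 9/24.5 ≈ 0.3673.

λ̂_MAP = 0.3673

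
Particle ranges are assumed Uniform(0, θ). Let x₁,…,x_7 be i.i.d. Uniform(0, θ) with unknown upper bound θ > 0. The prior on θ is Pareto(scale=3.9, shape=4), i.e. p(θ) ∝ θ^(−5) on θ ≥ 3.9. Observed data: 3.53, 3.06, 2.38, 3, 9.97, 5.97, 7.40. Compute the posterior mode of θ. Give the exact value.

The Uniform(0, θ) likelihood is θ^(−n) for θ ≥ max(xᵢ), zero otherwise. Here max(xᵢ) = 9.97.
Posterior ∝ θ^(−5) · θ^(−7) = θ^(−12) on θ ≥ max(3.9, 9.97) = 9.97.
This density is strictly decreasing in θ, so the posterior mode lies at the lower boundary of the support.

θ̂_MAP = 9.97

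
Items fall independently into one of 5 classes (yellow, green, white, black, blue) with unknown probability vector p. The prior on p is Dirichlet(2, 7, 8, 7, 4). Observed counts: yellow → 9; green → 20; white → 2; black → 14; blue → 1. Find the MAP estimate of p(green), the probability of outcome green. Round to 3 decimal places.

MAP estimate of p(green) = 0.377

The posterior is Dirichlet(αᵢ + nᵢ) = Dirichlet(11, 27, 10, 21, 5).
For a Dirichlet(a₁,…,a_K) with all aᵢ > 1, the mode has j-th component (aⱼ − 1)/(Σaᵢ − K).
Here Σaᵢ = 74 and K = 5, so p(green) = (27 − 1)/(74 − 5) = 26/69 ≈ 0.377.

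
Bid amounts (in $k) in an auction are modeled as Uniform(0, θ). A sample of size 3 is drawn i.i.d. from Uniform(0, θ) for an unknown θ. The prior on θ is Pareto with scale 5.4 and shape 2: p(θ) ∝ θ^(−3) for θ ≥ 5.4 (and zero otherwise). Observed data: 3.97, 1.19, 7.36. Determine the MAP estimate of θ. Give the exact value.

The Uniform(0, θ) likelihood is θ^(−n) for θ ≥ max(xᵢ), zero otherwise. Here max(xᵢ) = 7.36.
Posterior ∝ θ^(−3) · θ^(−3) = θ^(−6) on θ ≥ max(5.4, 7.36) = 7.36.
This density is strictly decreasing in θ, so the posterior mode lies at the lower boundary of the support.

θ̂_MAP = 7.36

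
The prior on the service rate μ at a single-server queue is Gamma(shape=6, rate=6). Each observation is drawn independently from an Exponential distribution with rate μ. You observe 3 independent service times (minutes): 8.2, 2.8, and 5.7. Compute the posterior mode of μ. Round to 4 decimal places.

The Exponential(rate=μ) likelihood is ∝ μ^n e^(−μΣtᵢ). Here n = 3 and Σtᵢ = 8.2 + 2.8 + 5.7 = 16.7.
Posterior ∝ μ^5e^(−6μ) · μ^3e^(−16.7μ) = μ^8e^(−22.7μ), i.e. Gamma(9, 22.7).
Mode = (a−1)/b = 8/22.7 ≈ 0.3524.

μ̂_MAP = 0.3524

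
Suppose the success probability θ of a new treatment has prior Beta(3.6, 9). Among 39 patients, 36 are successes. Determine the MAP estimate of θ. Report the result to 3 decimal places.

θ̂_MAP = 0.778

Prior: Beta(3.6, 9).
Data: 36 successes in 39 trials. The binomial likelihood contributes θ^36(1−θ)^3, so the posterior is Beta(3.6+36, 9+3) = Beta(39.6, 12).
For Beta(a, b) with a, b > 1 the mode is (a−1)/(a+b−2) = 38.6/49.6 ≈ 0.778.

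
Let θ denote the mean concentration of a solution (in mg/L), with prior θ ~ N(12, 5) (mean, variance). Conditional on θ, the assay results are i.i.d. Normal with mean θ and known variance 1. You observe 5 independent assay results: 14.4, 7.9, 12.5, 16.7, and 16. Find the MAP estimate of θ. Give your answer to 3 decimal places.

θ̂_MAP = 13.442

n = 5; x̄ = (14.4 + 7.9 + 12.5 + 16.7 + 16)/5 = 67.5/5 = 13.5.
For a Normal prior and Normal likelihood with known variance, the posterior is Normal; its mode equals its mean, the precision-weighted average.
Prior precision 1/σ₀² = 1/5 = 0.2; data precision n/σ² = 5/1 = 5.
θ̂ = (0.2·12 + 5·13.5) / (0.2 + 5) = 69.9/5.2 = 699/52 ≈ 13.442.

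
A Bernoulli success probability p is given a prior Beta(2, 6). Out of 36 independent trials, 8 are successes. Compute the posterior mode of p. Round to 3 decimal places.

p̂_MAP = 0.214

Prior: Beta(2, 6).
Data: 8 successes in 36 trials. The binomial likelihood contributes p^8(1−p)^28, so the posterior is Beta(2+8, 6+28) = Beta(10, 34).
For Beta(a, b) with a, b > 1 the mode is (a−1)/(a+b−2) = 9/42 ≈ 0.214.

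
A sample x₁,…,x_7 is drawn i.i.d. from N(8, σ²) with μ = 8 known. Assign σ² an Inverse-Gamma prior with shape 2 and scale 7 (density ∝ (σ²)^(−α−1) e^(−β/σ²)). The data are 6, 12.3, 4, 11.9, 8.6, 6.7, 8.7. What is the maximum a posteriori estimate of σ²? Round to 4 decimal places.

σ̂²_MAP = 5.4031

Sum of squared deviations about the known mean: SS = (6−8)² + (12.3−8)² + (4−8)² + (11.9−8)² + (8.6−8)² + (6.7−8)² + (8.7−8)² = 56.24.
The Normal likelihood contributes (σ²)^(−n/2) exp(−SS/(2σ²)), so the posterior is Inverse-Gamma(α + n/2, β + SS/2) = Inverse-Gamma(5.5, 35.12).
The mode of Inverse-Gamma(a, b) is b/(a+1) = 35.12/6.5 ≈ 5.4031.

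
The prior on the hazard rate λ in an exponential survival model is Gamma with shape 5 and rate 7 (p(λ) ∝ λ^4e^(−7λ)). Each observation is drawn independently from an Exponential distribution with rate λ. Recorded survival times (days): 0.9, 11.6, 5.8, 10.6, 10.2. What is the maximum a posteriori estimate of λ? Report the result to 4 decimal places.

The Exponential(rate=λ) likelihood is ∝ λ^n e^(−λΣtᵢ). Here n = 5 and Σtᵢ = 0.9 + 11.6 + 5.8 + 10.6 + 10.2 = 39.1.
Posterior ∝ λ^4e^(−7λ) · λ^5e^(−39.1λ) = λ^9e^(−46.1λ), i.e. Gamma(10, 46.1).
Mode = (a−1)/b = 9/46.1 ≈ 0.1952.

λ̂_MAP = 0.1952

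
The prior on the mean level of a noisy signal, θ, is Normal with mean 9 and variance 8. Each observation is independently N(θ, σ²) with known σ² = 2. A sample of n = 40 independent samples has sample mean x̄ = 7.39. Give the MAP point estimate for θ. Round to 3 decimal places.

θ̂_MAP = 7.400

n = 40, x̄ = 7.39.
For a Normal prior and Normal likelihood with known variance, the posterior is Normal; its mode equals its mean, the precision-weighted average.
Prior precision 1/σ₀² = 1/8 = 0.125; data precision n/σ² = 40/2 = 20.
θ̂ = (0.125·9 + 20·7.39) / (0.125 + 20) = 148.925/20.125 = 7.400.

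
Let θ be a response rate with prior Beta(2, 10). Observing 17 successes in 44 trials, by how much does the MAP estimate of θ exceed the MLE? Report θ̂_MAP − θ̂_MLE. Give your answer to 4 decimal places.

MAP − MLE = -0.0530

Posterior is Beta(19, 37); MAP = (19−1)/(56−2) = 18/54 ≈ 0.33333.
MLE ignores the prior: θ̂_MLE = k/n = 17/44 ≈ 0.38636.
Difference = 18/54 − 17/44 = -7/132 ≈ -0.0530.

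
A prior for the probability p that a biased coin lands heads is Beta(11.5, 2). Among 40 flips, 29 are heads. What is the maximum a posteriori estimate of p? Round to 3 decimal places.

Prior: Beta(11.5, 2).
Data: 29 successes in 40 trials. The binomial likelihood contributes p^29(1−p)^11, so the posterior is Beta(11.5+29, 2+11) = Beta(40.5, 13).
For Beta(a, b) with a, b > 1 the mode is (a−1)/(a+b−2) = 39.5/51.5 ≈ 0.767.

p̂_MAP = 0.767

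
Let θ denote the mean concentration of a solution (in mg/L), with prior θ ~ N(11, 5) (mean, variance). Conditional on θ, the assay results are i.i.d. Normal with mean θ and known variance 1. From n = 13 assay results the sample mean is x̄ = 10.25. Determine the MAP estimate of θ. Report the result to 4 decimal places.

n = 13, x̄ = 10.25.
For a Normal prior and Normal likelihood with known variance, the posterior is Normal; its mode equals its mean, the precision-weighted average.
Prior precision 1/σ₀² = 1/5 = 0.2; data precision n/σ² = 13/1 = 13.
θ̂ = (0.2·11 + 13·10.25) / (0.2 + 13) = 135.45/13.2 = 903/88 ≈ 10.2614.

θ̂_MAP = 10.2614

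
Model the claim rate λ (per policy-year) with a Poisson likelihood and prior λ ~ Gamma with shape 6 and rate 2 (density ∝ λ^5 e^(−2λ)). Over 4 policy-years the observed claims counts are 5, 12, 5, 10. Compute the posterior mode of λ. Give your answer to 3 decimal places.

Σxᵢ = 5+12+5+10 = 32, with n = 4.
Posterior ∝ λ^5e^(−2λ) · λ^32e^(−4λ) = λ^37e^(−6λ), i.e. Gamma(shape=38, rate=6).
The mode of a Gamma(a, b) with a ≥ 1 (shape–rate) is (a−1)/b = 37/6 ≈ 6.167.

λ̂_MAP = 6.167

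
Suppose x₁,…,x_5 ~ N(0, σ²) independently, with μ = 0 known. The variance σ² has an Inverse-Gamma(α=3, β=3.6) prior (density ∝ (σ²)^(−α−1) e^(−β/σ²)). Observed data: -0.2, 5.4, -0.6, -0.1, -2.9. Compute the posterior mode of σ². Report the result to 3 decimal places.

σ̂²_MAP = 3.475

Sum of squared deviations about the known mean: SS = (-0.2−0)² + (5.4−0)² + (-0.6−0)² + (-0.1−0)² + (-2.9−0)² = 37.98.
The Normal likelihood contributes (σ²)^(−n/2) exp(−SS/(2σ²)), so the posterior is Inverse-Gamma(α + n/2, β + SS/2) = Inverse-Gamma(5.5, 22.59).
The mode of Inverse-Gamma(a, b) is b/(a+1) = 22.59/6.5 ≈ 3.475.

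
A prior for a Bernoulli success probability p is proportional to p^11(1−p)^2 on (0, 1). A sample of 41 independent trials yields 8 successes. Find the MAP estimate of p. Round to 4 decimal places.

The prior density ∝ p^11(1−p)^2 is the kernel of Beta(12, 3).
Data: 8 successes in 41 trials. The binomial likelihood contributes p^8(1−p)^33, so the posterior is Beta(12+8, 3+33) = Beta(20, 36).
For Beta(a, b) with a, b > 1 the mode is (a−1)/(a+b−2) = 19/54 ≈ 0.3519.

p̂_MAP = 0.3519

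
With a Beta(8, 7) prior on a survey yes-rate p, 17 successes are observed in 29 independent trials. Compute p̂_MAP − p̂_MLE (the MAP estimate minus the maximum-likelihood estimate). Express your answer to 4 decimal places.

Posterior is Beta(25, 19); MAP = (25−1)/(44−2) = 24/42 ≈ 0.57143.
MLE ignores the prior: p̂_MLE = k/n = 17/29 ≈ 0.58621.
Difference = 24/42 − 17/29 = -3/203 ≈ -0.0148.

MAP − MLE = -0.0148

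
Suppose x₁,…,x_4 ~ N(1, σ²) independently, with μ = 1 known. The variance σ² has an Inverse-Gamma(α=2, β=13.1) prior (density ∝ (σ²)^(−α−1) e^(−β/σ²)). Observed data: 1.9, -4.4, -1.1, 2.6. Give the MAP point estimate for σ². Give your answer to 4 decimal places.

σ̂²_MAP = 6.3140

Sum of squared deviations about the known mean: SS = (1.9−1)² + (-4.4−1)² + (-1.1−1)² + (2.6−1)² = 36.94.
The Normal likelihood contributes (σ²)^(−n/2) exp(−SS/(2σ²)), so the posterior is Inverse-Gamma(α + n/2, β + SS/2) = Inverse-Gamma(4, 31.57).
The mode of Inverse-Gamma(a, b) is b/(a+1) = 31.57/5 ≈ 6.3140.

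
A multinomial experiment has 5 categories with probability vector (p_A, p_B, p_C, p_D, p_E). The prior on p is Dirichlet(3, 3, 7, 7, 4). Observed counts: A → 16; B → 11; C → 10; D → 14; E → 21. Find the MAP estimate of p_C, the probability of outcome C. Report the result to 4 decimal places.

The posterior is Dirichlet(αᵢ + nᵢ) = Dirichlet(19, 14, 17, 21, 25).
For a Dirichlet(a₁,…,a_K) with all aᵢ > 1, the mode has j-th component (aⱼ − 1)/(Σaᵢ − K).
Here Σaᵢ = 96 and K = 5, so p_C = (17 − 1)/(96 − 5) = 16/91 ≈ 0.1758.

MAP estimate of p_C = 0.1758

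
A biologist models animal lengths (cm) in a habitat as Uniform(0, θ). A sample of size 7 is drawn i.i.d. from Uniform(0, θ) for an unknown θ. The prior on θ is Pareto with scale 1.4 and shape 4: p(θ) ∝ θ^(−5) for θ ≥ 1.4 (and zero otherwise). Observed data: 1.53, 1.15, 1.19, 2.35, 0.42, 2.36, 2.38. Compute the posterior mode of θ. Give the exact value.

The Uniform(0, θ) likelihood is θ^(−n) for θ ≥ max(xᵢ), zero otherwise. Here max(xᵢ) = 2.38.
Posterior ∝ θ^(−5) · θ^(−7) = θ^(−12) on θ ≥ max(1.4, 2.38) = 2.38.
This density is strictly decreasing in θ, so the posterior mode lies at the lower boundary of the support.

θ̂_MAP = 2.38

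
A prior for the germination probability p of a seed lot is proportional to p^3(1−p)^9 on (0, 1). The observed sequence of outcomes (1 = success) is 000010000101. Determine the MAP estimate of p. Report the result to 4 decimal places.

The prior density ∝ p^3(1−p)^9 is the kernel of Beta(4, 10).
Data: 3 successes in 12 trials (from the sequence). The binomial likelihood contributes p^3(1−p)^9, so the posterior is Beta(4+3, 10+9) = Beta(7, 19).
For Beta(a, b) with a, b > 1 the mode is (a−1)/(a+b−2) = 6/24 ≈ 0.2500.

p̂_MAP = 0.2500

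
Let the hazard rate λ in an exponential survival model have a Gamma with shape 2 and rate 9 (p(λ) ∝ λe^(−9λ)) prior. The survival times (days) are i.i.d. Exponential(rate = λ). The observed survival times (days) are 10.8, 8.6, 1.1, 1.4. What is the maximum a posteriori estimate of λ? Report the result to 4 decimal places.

The Exponential(rate=λ) likelihood is ∝ λ^n e^(−λΣtᵢ). Here n = 4 and Σtᵢ = 10.8 + 8.6 + 1.1 + 1.4 = 21.9.
Posterior ∝ λe^(−9λ) · λ^4e^(−21.9λ) = λ^5e^(−30.9λ), i.e. Gamma(6, 30.9).
Mode = (a−1)/b = 5/30.9 ≈ 0.1618.

λ̂_MAP = 0.1618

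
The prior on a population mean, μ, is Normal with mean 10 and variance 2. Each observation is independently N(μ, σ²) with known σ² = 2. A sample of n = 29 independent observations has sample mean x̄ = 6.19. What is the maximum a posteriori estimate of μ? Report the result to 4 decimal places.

μ̂_MAP = 6.3170

n = 29, x̄ = 6.19.
For a Normal prior and Normal likelihood with known variance, the posterior is Normal; its mode equals its mean, the precision-weighted average.
Prior precision 1/σ₀² = 1/2 = 0.5; data precision n/σ² = 29/2 = 14.5.
μ̂ = (0.5·10 + 14.5·6.19) / (0.5 + 14.5) = 94.755/15 = 6.3170.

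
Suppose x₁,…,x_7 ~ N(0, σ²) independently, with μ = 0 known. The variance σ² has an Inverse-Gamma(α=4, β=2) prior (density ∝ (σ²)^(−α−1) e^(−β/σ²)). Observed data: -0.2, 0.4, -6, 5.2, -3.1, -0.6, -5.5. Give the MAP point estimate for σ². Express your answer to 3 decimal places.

Sum of squared deviations about the known mean: SS = (-0.2−0)² + (0.4−0)² + (-6−0)² + (5.2−0)² + (-3.1−0)² + (-0.6−0)² + (-5.5−0)² = 103.46.
The Normal likelihood contributes (σ²)^(−n/2) exp(−SS/(2σ²)), so the posterior is Inverse-Gamma(α + n/2, β + SS/2) = Inverse-Gamma(7.5, 53.73).
The mode of Inverse-Gamma(a, b) is b/(a+1) = 53.73/8.5 ≈ 6.321.

σ̂²_MAP = 6.321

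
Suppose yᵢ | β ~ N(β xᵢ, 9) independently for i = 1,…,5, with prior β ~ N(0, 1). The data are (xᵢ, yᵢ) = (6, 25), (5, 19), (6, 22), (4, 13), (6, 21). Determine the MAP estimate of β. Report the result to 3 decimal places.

β̂_MAP = 3.513

log p(β | y) = −Σ(yᵢ − βxᵢ)²/(2·9) − β²/(2·1) + const.
Setting the derivative to zero: Σxᵢ(yᵢ − βxᵢ)/9 − β/1 = 0, so β = Σxᵢyᵢ / (Σxᵢ² + σ²/τ²).
Σxᵢyᵢ = 6·25 + 5·19 + 6·22 + 4·13 + 6·21 = 555; Σxᵢ² = 149; σ²/τ² = 9.
β̂_MAP = 555 / (149 + 9) = 555/158 ≈ 3.513.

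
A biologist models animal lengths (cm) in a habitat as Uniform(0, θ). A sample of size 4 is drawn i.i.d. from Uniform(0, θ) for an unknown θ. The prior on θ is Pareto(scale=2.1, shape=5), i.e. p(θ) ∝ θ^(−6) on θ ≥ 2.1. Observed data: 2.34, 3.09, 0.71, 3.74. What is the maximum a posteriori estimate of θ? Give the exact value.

θ̂_MAP = 3.74

The Uniform(0, θ) likelihood is θ^(−n) for θ ≥ max(xᵢ), zero otherwise. Here max(xᵢ) = 3.74.
Posterior ∝ θ^(−6) · θ^(−4) = θ^(−10) on θ ≥ max(2.1, 3.74) = 3.74.
This density is strictly decreasing in θ, so the posterior mode lies at the lower boundary of the support.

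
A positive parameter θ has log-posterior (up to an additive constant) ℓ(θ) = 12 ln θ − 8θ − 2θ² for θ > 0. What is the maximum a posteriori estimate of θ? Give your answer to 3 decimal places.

ℓ'(θ) = 12/θ − 8 − 4θ. Setting this to zero and multiplying by θ: 4θ² + 8θ − 12 = 0.
θ = (−8 + √(8² + 4·4·12)) / (2·4) = (−8 + √256) / 8 = (−8 + 16)/8 = 1.
ℓ''(θ) = −12/θ² − 4 < 0, confirming a maximum.

θ̂_MAP = 1.000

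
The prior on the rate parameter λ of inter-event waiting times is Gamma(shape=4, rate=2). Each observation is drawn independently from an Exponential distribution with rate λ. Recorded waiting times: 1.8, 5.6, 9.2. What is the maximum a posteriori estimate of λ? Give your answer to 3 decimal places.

λ̂_MAP = 0.323

The Exponential(rate=λ) likelihood is ∝ λ^n e^(−λΣtᵢ). Here n = 3 and Σtᵢ = 1.8 + 5.6 + 9.2 = 16.6.
Posterior ∝ λ^3e^(−2λ) · λ^3e^(−16.6λ) = λ^6e^(−18.6λ), i.e. Gamma(7, 18.6).
Mode = (a−1)/b = 6/18.6 ≈ 0.323.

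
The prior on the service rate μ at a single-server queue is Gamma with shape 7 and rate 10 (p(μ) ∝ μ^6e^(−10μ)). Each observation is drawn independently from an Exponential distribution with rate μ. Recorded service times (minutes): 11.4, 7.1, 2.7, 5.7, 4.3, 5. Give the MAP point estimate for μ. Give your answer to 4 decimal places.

μ̂_MAP = 0.2597

The Exponential(rate=μ) likelihood is ∝ μ^n e^(−μΣtᵢ). Here n = 6 and Σtᵢ = 11.4 + 7.1 + 2.7 + 5.7 + 4.3 + 5 = 36.2.
Posterior ∝ μ^6e^(−10μ) · μ^6e^(−36.2μ) = μ^12e^(−46.2μ), i.e. Gamma(13, 46.2).
Mode = (a−1)/b = 12/46.2 ≈ 0.2597.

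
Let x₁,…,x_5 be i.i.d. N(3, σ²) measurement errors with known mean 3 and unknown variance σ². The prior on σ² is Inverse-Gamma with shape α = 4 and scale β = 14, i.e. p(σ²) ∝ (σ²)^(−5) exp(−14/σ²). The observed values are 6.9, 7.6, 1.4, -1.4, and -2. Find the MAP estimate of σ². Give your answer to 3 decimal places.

Sum of squared deviations about the known mean: SS = (6.9−3)² + (7.6−3)² + (1.4−3)² + (-1.4−3)² + (-2−3)² = 83.29.
The Normal likelihood contributes (σ²)^(−n/2) exp(−SS/(2σ²)), so the posterior is Inverse-Gamma(α + n/2, β + SS/2) = Inverse-Gamma(6.5, 55.645).
The mode of Inverse-Gamma(a, b) is b/(a+1) = 55.645/7.5 ≈ 7.419.

σ̂²_MAP = 7.419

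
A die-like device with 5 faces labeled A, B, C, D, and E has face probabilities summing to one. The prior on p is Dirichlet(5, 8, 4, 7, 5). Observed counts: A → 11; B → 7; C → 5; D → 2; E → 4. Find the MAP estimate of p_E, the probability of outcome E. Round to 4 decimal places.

The posterior is Dirichlet(αᵢ + nᵢ) = Dirichlet(16, 15, 9, 9, 9).
For a Dirichlet(a₁,…,a_K) with all aᵢ > 1, the mode has j-th component (aⱼ − 1)/(Σaᵢ − K).
Here Σaᵢ = 58 and K = 5, so p_E = (9 − 1)/(58 − 5) = 8/53 ≈ 0.1509.

MAP estimate of p_E = 0.1509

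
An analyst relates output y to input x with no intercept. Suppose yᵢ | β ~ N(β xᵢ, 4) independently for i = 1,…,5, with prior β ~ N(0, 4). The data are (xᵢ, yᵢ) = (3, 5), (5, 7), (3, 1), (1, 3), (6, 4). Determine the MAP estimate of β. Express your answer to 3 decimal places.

log p(β | y) = −Σ(yᵢ − βxᵢ)²/(2·4) − β²/(2·4) + const.
Setting the derivative to zero: Σxᵢ(yᵢ − βxᵢ)/4 − β/4 = 0, so β = Σxᵢyᵢ / (Σxᵢ² + σ²/τ²).
Σxᵢyᵢ = 3·5 + 5·7 + 3·1 + 1·3 + 6·4 = 80; Σxᵢ² = 80; σ²/τ² = 1.
β̂_MAP = 80 / (80 + 1) = 80/81 ≈ 0.988.

β̂_MAP = 0.988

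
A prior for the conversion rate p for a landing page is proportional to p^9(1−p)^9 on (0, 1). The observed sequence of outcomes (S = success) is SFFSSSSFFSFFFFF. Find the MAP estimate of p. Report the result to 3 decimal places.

p̂_MAP = 0.455

The prior density ∝ p^9(1−p)^9 is the kernel of Beta(10, 10).
Data: 6 successes in 15 trials (from the sequence). The binomial likelihood contributes p^6(1−p)^9, so the posterior is Beta(10+6, 10+9) = Beta(16, 19).
For Beta(a, b) with a, b > 1 the mode is (a−1)/(a+b−2) = 15/33 ≈ 0.455.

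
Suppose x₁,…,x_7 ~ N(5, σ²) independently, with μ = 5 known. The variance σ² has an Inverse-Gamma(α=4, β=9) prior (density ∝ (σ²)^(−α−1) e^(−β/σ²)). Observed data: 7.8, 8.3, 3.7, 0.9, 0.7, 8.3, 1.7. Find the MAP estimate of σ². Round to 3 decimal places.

Sum of squared deviations about the known mean: SS = (7.8−5)² + (8.3−5)² + (3.7−5)² + (0.9−5)² + (0.7−5)² + (8.3−5)² + (1.7−5)² = 77.5.
The Normal likelihood contributes (σ²)^(−n/2) exp(−SS/(2σ²)), so the posterior is Inverse-Gamma(α + n/2, β + SS/2) = Inverse-Gamma(7.5, 47.75).
The mode of Inverse-Gamma(a, b) is b/(a+1) = 47.75/8.5 ≈ 5.618.

σ̂²_MAP = 5.618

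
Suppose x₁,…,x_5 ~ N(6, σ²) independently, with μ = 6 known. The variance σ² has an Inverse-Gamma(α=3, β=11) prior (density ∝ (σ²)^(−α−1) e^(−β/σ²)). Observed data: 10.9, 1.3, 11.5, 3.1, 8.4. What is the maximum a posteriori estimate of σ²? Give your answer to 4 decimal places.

Sum of squared deviations about the known mean: SS = (10.9−6)² + (1.3−6)² + (11.5−6)² + (3.1−6)² + (8.4−6)² = 90.52.
The Normal likelihood contributes (σ²)^(−n/2) exp(−SS/(2σ²)), so the posterior is Inverse-Gamma(α + n/2, β + SS/2) = Inverse-Gamma(5.5, 56.26).
The mode of Inverse-Gamma(a, b) is b/(a+1) = 56.26/6.5 ≈ 8.6554.

σ̂²_MAP = 8.6554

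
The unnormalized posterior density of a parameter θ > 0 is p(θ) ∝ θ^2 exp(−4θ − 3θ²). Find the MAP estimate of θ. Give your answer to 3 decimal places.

θ̂_MAP = 0.333

ℓ'(θ) = 2/θ − 4 − 6θ. Setting this to zero and multiplying by θ: 6θ² + 4θ − 2 = 0.
θ = (−4 + √(4² + 4·6·2)) / (2·6) = (−4 + √64) / 12 = (−4 + 8)/12 = 1/3.
ℓ''(θ) = −2/θ² − 6 < 0, confirming a maximum.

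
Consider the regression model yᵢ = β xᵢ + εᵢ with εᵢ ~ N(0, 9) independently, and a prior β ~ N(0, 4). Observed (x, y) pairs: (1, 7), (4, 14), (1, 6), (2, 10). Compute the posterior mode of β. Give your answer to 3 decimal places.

log p(β | y) = −Σ(yᵢ − βxᵢ)²/(2·9) − β²/(2·4) + const.
Setting the derivative to zero: Σxᵢ(yᵢ − βxᵢ)/9 − β/4 = 0, so β = Σxᵢyᵢ / (Σxᵢ² + σ²/τ²).
Σxᵢyᵢ = 1·7 + 4·14 + 1·6 + 2·10 = 89; Σxᵢ² = 22; σ²/τ² = 2.25.
β̂_MAP = 89 / (22 + 2.25) = 89/24.25 ≈ 3.670.

β̂_MAP = 3.670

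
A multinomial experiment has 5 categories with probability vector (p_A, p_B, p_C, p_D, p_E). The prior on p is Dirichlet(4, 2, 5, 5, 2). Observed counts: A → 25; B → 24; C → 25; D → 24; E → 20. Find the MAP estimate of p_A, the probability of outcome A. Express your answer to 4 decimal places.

MAP estimate of p_A = 0.2137

The posterior is Dirichlet(αᵢ + nᵢ) = Dirichlet(29, 26, 30, 29, 22).
For a Dirichlet(a₁,…,a_K) with all aᵢ > 1, the mode has j-th component (aⱼ − 1)/(Σaᵢ − K).
Here Σaᵢ = 136 and K = 5, so p_A = (29 − 1)/(136 − 5) = 28/131 ≈ 0.2137.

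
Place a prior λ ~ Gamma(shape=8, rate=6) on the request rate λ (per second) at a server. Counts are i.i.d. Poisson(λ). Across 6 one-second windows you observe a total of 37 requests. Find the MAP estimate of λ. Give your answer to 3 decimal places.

Σxᵢ = 37, n = 6.
Posterior ∝ λ^7e^(−6λ) · λ^37e^(−6λ) = λ^44e^(−12λ), i.e. Gamma(shape=45, rate=12).
The mode of a Gamma(a, b) with a ≥ 1 (shape–rate) is (a−1)/b = 44/12 ≈ 3.667.

λ̂_MAP = 3.667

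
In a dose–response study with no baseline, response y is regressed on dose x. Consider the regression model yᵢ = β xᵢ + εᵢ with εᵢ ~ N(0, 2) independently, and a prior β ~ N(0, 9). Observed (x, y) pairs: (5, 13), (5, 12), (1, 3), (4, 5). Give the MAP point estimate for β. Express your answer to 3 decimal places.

β̂_MAP = 2.202

log p(β | y) = −Σ(yᵢ − βxᵢ)²/(2·2) − β²/(2·9) + const.
Setting the derivative to zero: Σxᵢ(yᵢ − βxᵢ)/2 − β/9 = 0, so β = Σxᵢyᵢ / (Σxᵢ² + σ²/τ²).
Σxᵢyᵢ = 5·13 + 5·12 + 1·3 + 4·5 = 148; Σxᵢ² = 67; σ²/τ² = 2/9.
β̂_MAP = 148 / (67 + 2/9) = 148/(605/9) = 1332/605 ≈ 2.202.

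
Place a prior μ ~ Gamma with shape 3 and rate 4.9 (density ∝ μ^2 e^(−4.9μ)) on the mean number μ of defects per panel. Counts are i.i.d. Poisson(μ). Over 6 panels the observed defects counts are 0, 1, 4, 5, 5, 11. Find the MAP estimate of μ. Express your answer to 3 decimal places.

μ̂_MAP = 2.569

Σxᵢ = 0+1+4+5+5+11 = 26, with n = 6.
Posterior ∝ μ^2e^(−4.9μ) · μ^26e^(−6μ) = μ^28e^(−10.9μ), i.e. Gamma(shape=29, rate=10.9).
The mode of a Gamma(a, b) with a ≥ 1 (shape–rate) is (a−1)/b = 28/10.9 ≈ 2.569.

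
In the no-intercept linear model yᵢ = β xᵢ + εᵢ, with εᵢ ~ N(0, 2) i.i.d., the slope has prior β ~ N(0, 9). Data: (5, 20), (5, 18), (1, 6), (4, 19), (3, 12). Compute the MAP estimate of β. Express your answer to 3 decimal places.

β̂_MAP = 4.041

log p(β | y) = −Σ(yᵢ − βxᵢ)²/(2·2) − β²/(2·9) + const.
Setting the derivative to zero: Σxᵢ(yᵢ − βxᵢ)/2 − β/9 = 0, so β = Σxᵢyᵢ / (Σxᵢ² + σ²/τ²).
Σxᵢyᵢ = 5·20 + 5·18 + 1·6 + 4·19 + 3·12 = 308; Σxᵢ² = 76; σ²/τ² = 2/9.
β̂_MAP = 308 / (76 + 2/9) = 308/(686/9) = 198/49 ≈ 4.041.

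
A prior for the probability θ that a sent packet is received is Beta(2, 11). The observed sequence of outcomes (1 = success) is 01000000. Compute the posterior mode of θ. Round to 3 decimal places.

Prior: Beta(2, 11).
Data: 1 success in 8 trials (from the sequence). The binomial likelihood contributes θ(1−θ)^7, so the posterior is Beta(2+1, 11+7) = Beta(3, 18).
For Beta(a, b) with a, b > 1 the mode is (a−1)/(a+b−2) = 2/19 ≈ 0.105.

θ̂_MAP = 0.105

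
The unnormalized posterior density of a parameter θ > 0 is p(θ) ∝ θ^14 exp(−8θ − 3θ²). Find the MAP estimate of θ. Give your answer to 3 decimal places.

ℓ'(θ) = 14/θ − 8 − 6θ. Setting this to zero and multiplying by θ: 6θ² + 8θ − 14 = 0.
θ = (−8 + √(8² + 4·6·14)) / (2·6) = (−8 + √400) / 12 = (−8 + 20)/12 = 1.
ℓ''(θ) = −14/θ² − 6 < 0, confirming a maximum.

θ̂_MAP = 1.000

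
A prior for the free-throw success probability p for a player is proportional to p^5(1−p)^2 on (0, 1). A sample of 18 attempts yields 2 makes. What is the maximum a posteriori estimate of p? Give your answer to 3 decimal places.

The prior density ∝ p^5(1−p)^2 is the kernel of Beta(6, 3).
Data: 2 successes in 18 trials. The binomial likelihood contributes p^2(1−p)^16, so the posterior is Beta(6+2, 3+16) = Beta(8, 19).
For Beta(a, b) with a, b > 1 the mode is (a−1)/(a+b−2) = 7/25 ≈ 0.280.

p̂_MAP = 0.280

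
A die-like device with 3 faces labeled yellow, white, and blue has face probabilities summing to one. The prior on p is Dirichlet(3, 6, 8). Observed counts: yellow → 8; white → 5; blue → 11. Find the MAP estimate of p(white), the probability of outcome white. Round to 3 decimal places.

MAP estimate of p(white) = 0.263

The posterior is Dirichlet(αᵢ + nᵢ) = Dirichlet(11, 11, 19).
For a Dirichlet(a₁,…,a_K) with all aᵢ > 1, the mode has j-th component (aⱼ − 1)/(Σaᵢ − K).
Here Σaᵢ = 41 and K = 3, so p(white) = (11 − 1)/(41 − 3) = 10/38 ≈ 0.263.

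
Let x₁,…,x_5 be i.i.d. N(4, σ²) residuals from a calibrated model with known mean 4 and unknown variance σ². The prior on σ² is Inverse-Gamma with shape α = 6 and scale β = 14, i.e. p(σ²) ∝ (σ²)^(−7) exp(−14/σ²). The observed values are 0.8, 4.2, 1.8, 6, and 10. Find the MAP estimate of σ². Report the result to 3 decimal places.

Sum of squared deviations about the known mean: SS = (0.8−4)² + (4.2−4)² + (1.8−4)² + (6−4)² + (10−4)² = 55.12.
The Normal likelihood contributes (σ²)^(−n/2) exp(−SS/(2σ²)), so the posterior is Inverse-Gamma(α + n/2, β + SS/2) = Inverse-Gamma(8.5, 41.56).
The mode of Inverse-Gamma(a, b) is b/(a+1) = 41.56/9.5 ≈ 4.375.

σ̂²_MAP = 4.375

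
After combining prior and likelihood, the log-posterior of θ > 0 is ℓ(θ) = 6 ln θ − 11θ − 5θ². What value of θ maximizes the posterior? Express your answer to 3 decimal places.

ℓ'(θ) = 6/θ − 11 − 10θ. Setting this to zero and multiplying by θ: 10θ² + 11θ − 6 = 0.
θ = (−11 + √(11² + 4·10·6)) / (2·10) = (−11 + √361) / 20 = (−11 + 19)/20 = 2/5.
ℓ''(θ) = −6/θ² − 10 < 0, confirming a maximum.

θ̂_MAP = 0.400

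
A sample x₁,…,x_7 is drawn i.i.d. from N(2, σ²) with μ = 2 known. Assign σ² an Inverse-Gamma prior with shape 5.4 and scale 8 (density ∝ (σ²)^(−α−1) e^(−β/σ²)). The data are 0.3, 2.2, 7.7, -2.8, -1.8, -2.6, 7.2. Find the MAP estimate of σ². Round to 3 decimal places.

σ̂²_MAP = 6.924

Sum of squared deviations about the known mean: SS = (0.3−2)² + (2.2−2)² + (7.7−2)² + (-2.8−2)² + (-1.8−2)² + (-2.6−2)² + (7.2−2)² = 121.1.
The Normal likelihood contributes (σ²)^(−n/2) exp(−SS/(2σ²)), so the posterior is Inverse-Gamma(α + n/2, β + SS/2) = Inverse-Gamma(8.9, 68.55).
The mode of Inverse-Gamma(a, b) is b/(a+1) = 68.55/9.9 ≈ 6.924.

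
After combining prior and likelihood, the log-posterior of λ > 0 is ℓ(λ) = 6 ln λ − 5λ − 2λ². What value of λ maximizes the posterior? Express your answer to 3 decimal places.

λ̂_MAP = 0.750

ℓ'(λ) = 6/λ − 5 − 4λ. Setting this to zero and multiplying by λ: 4λ² + 5λ − 6 = 0.
λ = (−5 + √(5² + 4·4·6)) / (2·4) = (−5 + √121) / 8 = (−5 + 11)/8 = 3/4.
ℓ''(λ) = −6/λ² − 4 < 0, confirming a maximum.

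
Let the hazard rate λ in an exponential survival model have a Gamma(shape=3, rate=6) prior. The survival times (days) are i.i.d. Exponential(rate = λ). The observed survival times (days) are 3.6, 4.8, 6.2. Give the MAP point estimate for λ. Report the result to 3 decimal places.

The Exponential(rate=λ) likelihood is ∝ λ^n e^(−λΣtᵢ). Here n = 3 and Σtᵢ = 3.6 + 4.8 + 6.2 = 14.6.
Posterior ∝ λ^2e^(−6λ) · λ^3e^(−14.6λ) = λ^5e^(−20.6λ), i.e. Gamma(6, 20.6).
Mode = (a−1)/b = 5/20.6 ≈ 0.243.

λ̂_MAP = 0.243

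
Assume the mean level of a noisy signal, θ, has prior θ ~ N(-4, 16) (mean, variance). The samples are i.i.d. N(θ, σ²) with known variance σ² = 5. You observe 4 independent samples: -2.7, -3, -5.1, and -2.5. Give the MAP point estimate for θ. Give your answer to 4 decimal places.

n = 4; x̄ = ((-2.7) + (-3) + (-5.1) + (-2.5))/4 = -13.3/4 = -3.325.
For a Normal prior and Normal likelihood with known variance, the posterior is Normal; its mode equals its mean, the precision-weighted average.
Prior precision 1/σ₀² = 1/16 = 0.0625; data precision n/σ² = 4/5 = 0.8.
θ̂ = (0.0625·(-4) + 0.8·(-3.325)) / (0.0625 + 0.8) = (-2.91)/0.8625 = -388/115 ≈ -3.3739.

θ̂_MAP = -3.3739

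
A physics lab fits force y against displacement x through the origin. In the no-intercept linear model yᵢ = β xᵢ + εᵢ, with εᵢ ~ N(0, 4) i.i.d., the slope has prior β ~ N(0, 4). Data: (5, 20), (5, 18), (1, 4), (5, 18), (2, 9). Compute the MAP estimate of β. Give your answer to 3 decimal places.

β̂_MAP = 3.728

log p(β | y) = −Σ(yᵢ − βxᵢ)²/(2·4) − β²/(2·4) + const.
Setting the derivative to zero: Σxᵢ(yᵢ − βxᵢ)/4 − β/4 = 0, so β = Σxᵢyᵢ / (Σxᵢ² + σ²/τ²).
Σxᵢyᵢ = 5·20 + 5·18 + 1·4 + 5·18 + 2·9 = 302; Σxᵢ² = 80; σ²/τ² = 1.
β̂_MAP = 302 / (80 + 1) = 302/81 ≈ 3.728.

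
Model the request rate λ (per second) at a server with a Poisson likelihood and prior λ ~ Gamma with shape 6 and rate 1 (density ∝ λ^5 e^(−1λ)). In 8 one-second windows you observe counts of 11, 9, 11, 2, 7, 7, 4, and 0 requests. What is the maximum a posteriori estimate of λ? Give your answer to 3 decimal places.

λ̂_MAP = 6.222

Σxᵢ = 11+9+11+2+7+7+4+0 = 51, with n = 8.
Posterior ∝ λ^5e^(−1λ) · λ^51e^(−8λ) = λ^56e^(−9λ), i.e. Gamma(shape=57, rate=9).
The mode of a Gamma(a, b) with a ≥ 1 (shape–rate) is (a−1)/b = 56/9 ≈ 6.222.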